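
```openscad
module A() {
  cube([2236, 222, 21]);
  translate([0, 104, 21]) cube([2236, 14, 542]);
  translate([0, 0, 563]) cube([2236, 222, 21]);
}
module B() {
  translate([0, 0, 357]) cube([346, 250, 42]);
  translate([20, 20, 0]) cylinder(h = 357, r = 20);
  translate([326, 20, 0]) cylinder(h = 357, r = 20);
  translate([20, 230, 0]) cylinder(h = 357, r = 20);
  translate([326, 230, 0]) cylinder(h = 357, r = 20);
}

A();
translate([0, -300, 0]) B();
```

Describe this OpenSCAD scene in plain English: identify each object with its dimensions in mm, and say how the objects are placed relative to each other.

A is an I-beam lying along x, 2236 mm long. Overall section height 584 mm. Two flanges 222 mm wide (y) and 21 mm thick, one on the floor and one at the top; a web 14 mm thick runs between them, centred on the flange width.

B is a four-legged stool. The seat is 346×250 mm, 42 mm thick, top at z = 399 mm. It stands on four round legs, each 40 mm in diameter, from z = 0 to the seat underside, each leg's axis is inset half a diameter from the nearest pair of seat edges (so the leg's bounding box is flush with the corner).

The stool is on the floor beside the I-beam on its −y side.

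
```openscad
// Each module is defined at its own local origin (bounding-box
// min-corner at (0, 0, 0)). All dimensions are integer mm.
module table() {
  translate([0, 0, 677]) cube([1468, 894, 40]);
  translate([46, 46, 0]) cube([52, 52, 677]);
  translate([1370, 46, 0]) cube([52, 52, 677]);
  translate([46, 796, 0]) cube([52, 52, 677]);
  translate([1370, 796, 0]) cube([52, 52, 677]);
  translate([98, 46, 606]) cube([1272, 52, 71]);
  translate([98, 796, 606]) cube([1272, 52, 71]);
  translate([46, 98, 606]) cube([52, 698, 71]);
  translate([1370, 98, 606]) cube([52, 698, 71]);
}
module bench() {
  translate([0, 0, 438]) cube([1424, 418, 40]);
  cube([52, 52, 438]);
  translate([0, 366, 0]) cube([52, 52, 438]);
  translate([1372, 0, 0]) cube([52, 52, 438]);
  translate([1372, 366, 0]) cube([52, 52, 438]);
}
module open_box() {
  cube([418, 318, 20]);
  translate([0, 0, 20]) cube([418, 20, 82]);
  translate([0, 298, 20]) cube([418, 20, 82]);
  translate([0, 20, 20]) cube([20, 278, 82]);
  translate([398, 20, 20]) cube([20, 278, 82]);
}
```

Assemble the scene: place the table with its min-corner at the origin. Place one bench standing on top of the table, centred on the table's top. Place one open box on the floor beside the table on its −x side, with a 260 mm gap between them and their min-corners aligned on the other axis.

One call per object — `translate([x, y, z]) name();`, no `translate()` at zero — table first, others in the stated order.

table();
translate([22, 238, 717]) bench();
translate([-678, 0, 0]) open_box();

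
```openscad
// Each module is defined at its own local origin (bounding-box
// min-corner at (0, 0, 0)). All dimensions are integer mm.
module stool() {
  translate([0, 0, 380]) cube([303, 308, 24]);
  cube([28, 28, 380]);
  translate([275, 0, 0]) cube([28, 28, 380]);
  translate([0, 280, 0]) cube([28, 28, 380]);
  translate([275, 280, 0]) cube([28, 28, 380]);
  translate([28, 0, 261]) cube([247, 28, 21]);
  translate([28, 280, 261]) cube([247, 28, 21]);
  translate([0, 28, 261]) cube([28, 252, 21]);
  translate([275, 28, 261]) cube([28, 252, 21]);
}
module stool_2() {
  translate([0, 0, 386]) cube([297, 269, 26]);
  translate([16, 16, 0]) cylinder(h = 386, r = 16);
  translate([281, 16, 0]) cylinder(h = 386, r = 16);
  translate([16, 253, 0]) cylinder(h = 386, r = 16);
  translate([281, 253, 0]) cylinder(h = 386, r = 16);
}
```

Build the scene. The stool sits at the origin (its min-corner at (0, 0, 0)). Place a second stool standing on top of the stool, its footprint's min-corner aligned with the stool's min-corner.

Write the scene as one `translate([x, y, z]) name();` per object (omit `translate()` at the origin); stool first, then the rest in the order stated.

stool();
translate([0, 0, 404]) stool_2();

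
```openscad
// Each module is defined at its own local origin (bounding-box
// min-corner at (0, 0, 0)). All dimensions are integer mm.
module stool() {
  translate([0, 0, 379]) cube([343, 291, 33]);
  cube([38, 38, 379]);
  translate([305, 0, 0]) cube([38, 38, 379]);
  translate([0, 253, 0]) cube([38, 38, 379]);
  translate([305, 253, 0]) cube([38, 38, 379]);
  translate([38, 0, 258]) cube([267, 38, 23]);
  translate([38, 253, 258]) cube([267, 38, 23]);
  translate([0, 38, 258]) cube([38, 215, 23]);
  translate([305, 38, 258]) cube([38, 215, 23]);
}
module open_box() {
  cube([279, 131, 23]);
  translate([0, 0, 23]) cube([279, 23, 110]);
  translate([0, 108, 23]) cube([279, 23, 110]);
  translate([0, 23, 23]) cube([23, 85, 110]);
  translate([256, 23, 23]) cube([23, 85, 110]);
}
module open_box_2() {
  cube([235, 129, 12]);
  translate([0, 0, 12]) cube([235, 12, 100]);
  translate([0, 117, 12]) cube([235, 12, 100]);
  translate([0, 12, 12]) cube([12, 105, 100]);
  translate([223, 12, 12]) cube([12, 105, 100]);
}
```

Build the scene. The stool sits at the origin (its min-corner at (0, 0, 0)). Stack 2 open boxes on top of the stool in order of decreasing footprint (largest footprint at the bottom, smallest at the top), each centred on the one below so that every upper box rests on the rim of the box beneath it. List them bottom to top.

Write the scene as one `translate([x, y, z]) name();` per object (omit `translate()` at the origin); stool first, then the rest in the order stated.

stool();
translate([32, 80, 412]) open_box();
translate([54, 81, 545]) open_box_2();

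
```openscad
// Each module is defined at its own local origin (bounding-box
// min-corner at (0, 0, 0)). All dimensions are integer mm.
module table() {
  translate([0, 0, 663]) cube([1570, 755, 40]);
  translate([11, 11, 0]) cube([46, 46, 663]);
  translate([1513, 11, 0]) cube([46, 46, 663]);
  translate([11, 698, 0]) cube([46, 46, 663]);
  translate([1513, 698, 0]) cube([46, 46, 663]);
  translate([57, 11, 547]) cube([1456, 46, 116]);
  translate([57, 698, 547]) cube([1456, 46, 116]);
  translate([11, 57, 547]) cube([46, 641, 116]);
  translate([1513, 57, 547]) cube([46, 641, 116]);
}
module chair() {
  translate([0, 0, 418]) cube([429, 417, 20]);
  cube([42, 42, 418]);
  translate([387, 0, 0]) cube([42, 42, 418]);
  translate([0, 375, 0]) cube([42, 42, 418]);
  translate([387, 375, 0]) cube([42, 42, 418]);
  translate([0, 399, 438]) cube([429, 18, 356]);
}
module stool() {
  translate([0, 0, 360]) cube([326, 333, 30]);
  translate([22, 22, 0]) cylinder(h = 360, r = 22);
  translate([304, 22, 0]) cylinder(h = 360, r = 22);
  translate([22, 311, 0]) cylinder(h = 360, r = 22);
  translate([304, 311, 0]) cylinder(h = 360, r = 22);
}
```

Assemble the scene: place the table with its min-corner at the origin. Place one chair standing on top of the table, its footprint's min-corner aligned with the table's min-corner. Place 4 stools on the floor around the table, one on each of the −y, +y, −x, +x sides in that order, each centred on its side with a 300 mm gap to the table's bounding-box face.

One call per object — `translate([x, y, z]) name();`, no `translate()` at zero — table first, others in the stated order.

table();
translate([0, 0, 703]) chair();
translate([622, -633, 0]) stool();
translate([622, 1055, 0]) stool();
translate([-626, 211, 0]) stool();
translate([1870, 211, 0]) stool();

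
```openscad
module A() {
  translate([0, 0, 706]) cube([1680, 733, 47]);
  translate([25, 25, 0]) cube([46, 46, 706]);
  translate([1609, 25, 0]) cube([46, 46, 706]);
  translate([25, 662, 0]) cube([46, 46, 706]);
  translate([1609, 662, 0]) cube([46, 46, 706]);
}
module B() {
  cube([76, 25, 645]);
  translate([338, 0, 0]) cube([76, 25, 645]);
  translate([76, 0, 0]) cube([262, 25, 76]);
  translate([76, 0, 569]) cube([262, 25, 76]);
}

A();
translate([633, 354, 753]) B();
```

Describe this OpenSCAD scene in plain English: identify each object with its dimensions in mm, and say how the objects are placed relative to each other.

A is a rectangular dining table. The top is 1680×733×47 mm with its upper surface at z = 753 mm. It stands on four 46×46 mm square legs, each inset 25 mm from the nearest pair of top edges, running from the floor to the underside of the top.

B is a rectangular picture frame lying in the x–z plane (depth along y). The opening is 262 mm wide (x) by 493 mm tall (z), surrounded by a border 76 mm wide on all four sides. The frame is 25 mm deep and is made of two full-height vertical stiles with two horizontal rails fitted between them.

The picture frame is on top of the table, centred.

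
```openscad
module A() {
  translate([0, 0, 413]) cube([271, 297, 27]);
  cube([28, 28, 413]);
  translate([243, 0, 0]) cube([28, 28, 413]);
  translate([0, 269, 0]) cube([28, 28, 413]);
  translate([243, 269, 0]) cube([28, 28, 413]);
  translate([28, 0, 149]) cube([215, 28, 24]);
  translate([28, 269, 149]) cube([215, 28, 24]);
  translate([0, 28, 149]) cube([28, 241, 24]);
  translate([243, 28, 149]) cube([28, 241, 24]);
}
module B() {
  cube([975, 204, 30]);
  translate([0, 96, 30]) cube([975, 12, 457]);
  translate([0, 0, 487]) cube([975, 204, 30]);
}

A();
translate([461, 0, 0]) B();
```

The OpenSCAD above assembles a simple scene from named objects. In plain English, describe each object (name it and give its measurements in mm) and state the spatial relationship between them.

A is a four-legged stool. The seat is 271×297 mm, 27 mm thick, top at z = 440 mm. It stands on four square legs, each 28×28 mm in cross-section, from z = 0 to the seat underside, each flush with a corner of the seat. Four stretchers, 28 mm wide and 24 mm tall, connect adjacent legs with their undersides at z = 149 mm, each running between the inner faces of the legs it joins and aligned with the legs' outer faces on the other axis.

B is an I-beam lying along x, 975 mm long. Overall section height 517 mm. Two flanges 204 mm wide (y) and 30 mm thick, one on the floor and one at the top; a web 12 mm thick runs between them, centred on the flange width.

The I-beam is on the floor beside the stool on its +x side.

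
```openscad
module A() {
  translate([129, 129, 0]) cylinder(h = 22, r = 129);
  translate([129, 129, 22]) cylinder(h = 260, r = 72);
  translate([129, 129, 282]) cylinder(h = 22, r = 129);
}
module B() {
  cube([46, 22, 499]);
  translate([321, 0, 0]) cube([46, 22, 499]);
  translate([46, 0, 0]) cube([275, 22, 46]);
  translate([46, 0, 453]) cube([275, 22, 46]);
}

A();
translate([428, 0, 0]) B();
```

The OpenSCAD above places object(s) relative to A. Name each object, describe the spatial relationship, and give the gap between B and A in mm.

A is a spool. B is a picture frame. The picture frame is on the floor beside the spool on its +x side. The gap between the picture frame and the spool is 170 mm.

The picture frame's nearest face is 170 mm from the spool's +x face.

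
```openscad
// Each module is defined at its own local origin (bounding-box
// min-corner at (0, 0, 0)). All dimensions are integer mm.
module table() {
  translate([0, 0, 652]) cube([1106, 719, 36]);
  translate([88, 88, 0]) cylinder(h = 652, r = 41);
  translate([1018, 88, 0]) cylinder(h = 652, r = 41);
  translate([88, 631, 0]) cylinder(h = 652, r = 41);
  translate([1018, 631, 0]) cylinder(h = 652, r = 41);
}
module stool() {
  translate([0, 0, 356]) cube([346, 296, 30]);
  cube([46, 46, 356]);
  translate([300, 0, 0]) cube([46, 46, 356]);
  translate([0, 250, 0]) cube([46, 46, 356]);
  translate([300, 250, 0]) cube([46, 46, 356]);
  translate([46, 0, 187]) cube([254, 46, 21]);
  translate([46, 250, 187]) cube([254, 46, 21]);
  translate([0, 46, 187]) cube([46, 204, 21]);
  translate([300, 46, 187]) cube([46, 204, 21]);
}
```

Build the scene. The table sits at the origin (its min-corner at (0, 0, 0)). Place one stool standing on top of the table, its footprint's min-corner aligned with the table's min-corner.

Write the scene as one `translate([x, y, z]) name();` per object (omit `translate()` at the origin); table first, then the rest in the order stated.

table();
translate([0, 0, 688]) stool();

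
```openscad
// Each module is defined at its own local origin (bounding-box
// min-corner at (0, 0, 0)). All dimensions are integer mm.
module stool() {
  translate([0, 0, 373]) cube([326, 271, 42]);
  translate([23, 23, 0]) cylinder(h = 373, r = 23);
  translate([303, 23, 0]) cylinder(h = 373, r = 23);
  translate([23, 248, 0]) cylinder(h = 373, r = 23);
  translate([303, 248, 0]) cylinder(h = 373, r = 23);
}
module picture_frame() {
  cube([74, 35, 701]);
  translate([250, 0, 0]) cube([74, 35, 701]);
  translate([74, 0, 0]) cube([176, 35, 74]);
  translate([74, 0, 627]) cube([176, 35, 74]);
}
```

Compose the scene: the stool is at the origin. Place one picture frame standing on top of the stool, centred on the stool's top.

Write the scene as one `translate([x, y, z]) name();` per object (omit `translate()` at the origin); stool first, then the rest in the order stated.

stool();
translate([1, 118, 415]) picture_frame();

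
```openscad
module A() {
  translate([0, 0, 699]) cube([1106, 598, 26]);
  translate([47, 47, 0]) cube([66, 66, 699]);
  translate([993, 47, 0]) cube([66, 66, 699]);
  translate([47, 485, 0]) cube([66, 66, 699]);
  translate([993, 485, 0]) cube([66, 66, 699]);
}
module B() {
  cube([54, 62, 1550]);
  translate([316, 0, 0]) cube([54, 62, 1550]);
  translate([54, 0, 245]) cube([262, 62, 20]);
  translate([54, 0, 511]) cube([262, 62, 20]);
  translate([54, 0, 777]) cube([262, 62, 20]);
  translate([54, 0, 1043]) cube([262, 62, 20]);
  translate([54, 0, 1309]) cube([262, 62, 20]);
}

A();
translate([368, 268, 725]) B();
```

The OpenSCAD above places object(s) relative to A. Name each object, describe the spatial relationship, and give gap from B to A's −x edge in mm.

The ladder's min-x is at 368; the table's min-x is 0; gap = 368 mm.

A is a table. B is a ladder. The ladder is on top of the table, centred. The gap from the ladder to the table's −x edge is 368 mm.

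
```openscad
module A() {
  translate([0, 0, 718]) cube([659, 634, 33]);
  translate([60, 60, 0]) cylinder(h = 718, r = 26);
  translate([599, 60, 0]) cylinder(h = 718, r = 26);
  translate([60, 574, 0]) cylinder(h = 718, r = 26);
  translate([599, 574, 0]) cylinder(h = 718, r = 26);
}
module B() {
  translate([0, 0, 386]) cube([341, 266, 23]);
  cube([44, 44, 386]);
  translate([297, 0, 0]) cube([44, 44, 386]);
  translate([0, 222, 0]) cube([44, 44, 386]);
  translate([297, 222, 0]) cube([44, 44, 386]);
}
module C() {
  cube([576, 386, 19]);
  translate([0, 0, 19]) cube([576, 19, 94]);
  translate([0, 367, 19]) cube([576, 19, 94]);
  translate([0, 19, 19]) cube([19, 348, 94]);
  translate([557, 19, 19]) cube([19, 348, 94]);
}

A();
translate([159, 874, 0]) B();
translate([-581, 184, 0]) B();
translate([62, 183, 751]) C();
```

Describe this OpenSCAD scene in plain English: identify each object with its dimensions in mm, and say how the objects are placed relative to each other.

A is a table with a 659×634 mm rectangular top, 33 mm thick, top surface at z = 751 mm, supported by four round legs of 52 mm diameter, each leg's bounding box inset 34 mm from the nearest pair of top edges, running from the floor.

B is a simple wooden stool: a rectangular seat 341 mm (x) by 266 mm (y), 23 mm thick, top face at z = 409 mm, on four square legs, each 44×44 mm in cross-section. The legs rest on z = 0, each flush with a corner of the seat.

C is an open-topped rectangular box: outside dimensions 576×386×113 mm, with a uniform wall and base thickness of 19 mm. The base is a full 576×386 slab on the floor; four walls sit on top of the base. The front and back walls (the −y and +y sides) span the full width; the two side walls fit between them.

Two stools sit around the table at the +y, −x sides. The open box is on top of the table.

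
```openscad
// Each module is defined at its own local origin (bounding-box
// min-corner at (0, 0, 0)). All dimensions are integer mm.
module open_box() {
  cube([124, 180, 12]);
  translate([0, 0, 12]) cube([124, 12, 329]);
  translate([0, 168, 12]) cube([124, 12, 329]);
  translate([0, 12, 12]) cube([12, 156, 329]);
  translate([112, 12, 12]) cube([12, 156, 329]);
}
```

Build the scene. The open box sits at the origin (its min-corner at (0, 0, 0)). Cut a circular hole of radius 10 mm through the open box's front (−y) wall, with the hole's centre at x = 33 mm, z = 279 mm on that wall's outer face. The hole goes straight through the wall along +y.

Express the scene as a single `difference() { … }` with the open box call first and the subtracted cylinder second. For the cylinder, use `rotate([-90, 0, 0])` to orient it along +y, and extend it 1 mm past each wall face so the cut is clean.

difference() {
  open_box();
  translate([33, -1, 279]) rotate([-90, 0, 0]) cylinder(h = 14, r = 10);
}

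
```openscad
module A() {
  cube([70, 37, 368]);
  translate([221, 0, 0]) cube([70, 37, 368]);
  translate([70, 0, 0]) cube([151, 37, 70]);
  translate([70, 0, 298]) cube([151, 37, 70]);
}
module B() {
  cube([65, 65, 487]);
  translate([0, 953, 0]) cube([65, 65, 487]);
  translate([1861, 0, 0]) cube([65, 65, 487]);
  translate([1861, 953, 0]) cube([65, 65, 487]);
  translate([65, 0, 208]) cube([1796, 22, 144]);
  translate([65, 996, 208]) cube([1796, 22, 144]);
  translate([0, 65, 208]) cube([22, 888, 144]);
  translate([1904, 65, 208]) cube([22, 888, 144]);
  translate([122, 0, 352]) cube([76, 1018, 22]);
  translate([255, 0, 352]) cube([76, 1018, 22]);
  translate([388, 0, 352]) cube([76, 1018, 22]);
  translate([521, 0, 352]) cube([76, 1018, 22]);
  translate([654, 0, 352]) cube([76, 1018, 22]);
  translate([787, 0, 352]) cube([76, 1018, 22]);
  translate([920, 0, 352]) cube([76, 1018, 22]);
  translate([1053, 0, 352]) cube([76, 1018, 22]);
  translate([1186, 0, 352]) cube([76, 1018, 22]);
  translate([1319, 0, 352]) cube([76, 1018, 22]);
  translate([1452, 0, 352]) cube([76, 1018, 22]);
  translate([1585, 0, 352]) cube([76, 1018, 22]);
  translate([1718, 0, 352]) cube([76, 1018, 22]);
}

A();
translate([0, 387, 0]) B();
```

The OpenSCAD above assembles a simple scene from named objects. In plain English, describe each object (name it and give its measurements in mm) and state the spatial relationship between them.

A is a picture frame with a 151×228 mm rectangular opening (x by z) and a uniform 70 mm border on every side. Frame depth is 37 mm along y. It is built from two vertical stiles running the full outside height and two horizontal rails spanning the gap between the stiles.

B is a bed frame 1926 mm long (x) by 1018 mm wide (y). Four 65×65 mm corner posts, 487 mm tall, at the corners of the footprint. Four rails of 22 mm thickness and 144 mm height run between adjacent posts with their undersides at z = 208 mm, their outer faces flush with the outside of the frame (the two x-running rails run between the posts' inner faces; the two y-running rails run between the posts' inner faces). 13 slats, each 76 mm wide (x) and 22 mm thick, lie across the top of the two x-running rails, running the full 1018 mm width of the frame in y; the slats are evenly spaced along x between the inner faces of the end posts with equal gaps (rounded down to the nearest mm) at the −x end and between each pair — any rounding remainder accumulates at the +x end.

The bed frame is on the floor beside the picture frame on its +y side.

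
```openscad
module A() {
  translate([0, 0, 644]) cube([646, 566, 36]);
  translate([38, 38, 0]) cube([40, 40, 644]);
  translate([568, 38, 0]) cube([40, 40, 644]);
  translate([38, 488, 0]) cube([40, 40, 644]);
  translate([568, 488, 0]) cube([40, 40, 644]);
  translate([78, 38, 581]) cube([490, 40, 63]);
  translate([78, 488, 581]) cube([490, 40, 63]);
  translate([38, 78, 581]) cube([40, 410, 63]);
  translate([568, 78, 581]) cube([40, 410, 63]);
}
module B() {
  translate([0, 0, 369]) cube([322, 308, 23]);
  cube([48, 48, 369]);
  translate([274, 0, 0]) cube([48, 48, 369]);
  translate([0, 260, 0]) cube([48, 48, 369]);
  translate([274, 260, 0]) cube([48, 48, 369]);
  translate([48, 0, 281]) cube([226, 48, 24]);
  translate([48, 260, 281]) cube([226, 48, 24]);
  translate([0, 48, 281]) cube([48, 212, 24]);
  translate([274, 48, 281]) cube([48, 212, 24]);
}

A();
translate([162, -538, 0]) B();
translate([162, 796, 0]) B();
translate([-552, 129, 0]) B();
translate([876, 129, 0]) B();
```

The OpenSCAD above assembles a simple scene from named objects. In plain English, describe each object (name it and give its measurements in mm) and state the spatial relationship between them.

A is a rectangular dining table. The top is 646×566×36 mm with its upper surface at z = 680 mm. It stands on four 40×40 mm square legs, each inset 38 mm from the nearest pair of top edges, running from the floor to the underside of the top. Four apron rails, 40 mm thick and 63 mm tall, run between adjacent legs with their top edges flush with the underside of the top and their outer faces flush with the legs' outer faces.

B is a simple wooden stool: a rectangular seat 322 mm (x) by 308 mm (y), 23 mm thick, top face at z = 392 mm, on four square legs, each 48×48 mm in cross-section. The legs rest on z = 0, each flush with a corner of the seat. Four stretchers, 48 mm wide and 24 mm tall, connect adjacent legs with their undersides at z = 281 mm, each running between the inner faces of the legs it joins and aligned with the legs' outer faces on the other axis.

Four stools sit around the table at the −y, +y, −x, +x sides.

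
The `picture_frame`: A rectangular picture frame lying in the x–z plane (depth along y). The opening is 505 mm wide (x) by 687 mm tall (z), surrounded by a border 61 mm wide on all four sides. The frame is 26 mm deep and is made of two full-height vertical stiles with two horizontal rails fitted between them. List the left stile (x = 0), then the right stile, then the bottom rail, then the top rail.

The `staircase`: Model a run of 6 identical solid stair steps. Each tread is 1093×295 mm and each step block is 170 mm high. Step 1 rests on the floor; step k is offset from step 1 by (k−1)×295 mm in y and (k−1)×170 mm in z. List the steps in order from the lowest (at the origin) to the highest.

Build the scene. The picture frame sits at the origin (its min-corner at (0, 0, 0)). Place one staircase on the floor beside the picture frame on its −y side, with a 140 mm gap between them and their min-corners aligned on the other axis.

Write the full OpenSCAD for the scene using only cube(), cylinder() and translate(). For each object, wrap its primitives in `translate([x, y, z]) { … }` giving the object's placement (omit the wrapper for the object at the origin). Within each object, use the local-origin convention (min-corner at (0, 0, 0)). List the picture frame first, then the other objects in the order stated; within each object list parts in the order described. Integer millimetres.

cube([61, 26, 809]);
translate([566, 0, 0]) cube([61, 26, 809]);
translate([61, 0, 0]) cube([505, 26, 61]);
translate([61, 0, 748]) cube([505, 26, 61]);
translate([0, -1910, 0]) {
  cube([1093, 295, 170]);
  translate([0, 295, 170]) cube([1093, 295, 170]);
  translate([0, 590, 340]) cube([1093, 295, 170]);
  translate([0, 885, 510]) cube([1093, 295, 170]);
  translate([0, 1180, 680]) cube([1093, 295, 170]);
  translate([0, 1475, 850]) cube([1093, 295, 170]);
}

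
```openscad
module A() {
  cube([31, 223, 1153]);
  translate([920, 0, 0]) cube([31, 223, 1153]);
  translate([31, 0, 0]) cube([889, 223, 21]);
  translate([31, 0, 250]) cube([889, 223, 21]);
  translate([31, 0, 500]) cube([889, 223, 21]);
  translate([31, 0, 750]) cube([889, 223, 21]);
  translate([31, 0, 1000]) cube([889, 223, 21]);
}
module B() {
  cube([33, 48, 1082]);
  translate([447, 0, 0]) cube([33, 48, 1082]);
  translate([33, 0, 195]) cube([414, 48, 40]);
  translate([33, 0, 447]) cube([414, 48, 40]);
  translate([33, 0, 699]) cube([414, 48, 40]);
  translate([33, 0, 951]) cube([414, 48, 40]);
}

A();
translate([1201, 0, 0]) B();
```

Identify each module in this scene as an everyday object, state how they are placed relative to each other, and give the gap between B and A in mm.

A is a bookshelf. B is a ladder. The ladder is on the floor beside the bookshelf on its +x side. The gap between the ladder and the bookshelf is 250 mm.

The ladder's nearest face is 250 mm from the bookshelf's +x face.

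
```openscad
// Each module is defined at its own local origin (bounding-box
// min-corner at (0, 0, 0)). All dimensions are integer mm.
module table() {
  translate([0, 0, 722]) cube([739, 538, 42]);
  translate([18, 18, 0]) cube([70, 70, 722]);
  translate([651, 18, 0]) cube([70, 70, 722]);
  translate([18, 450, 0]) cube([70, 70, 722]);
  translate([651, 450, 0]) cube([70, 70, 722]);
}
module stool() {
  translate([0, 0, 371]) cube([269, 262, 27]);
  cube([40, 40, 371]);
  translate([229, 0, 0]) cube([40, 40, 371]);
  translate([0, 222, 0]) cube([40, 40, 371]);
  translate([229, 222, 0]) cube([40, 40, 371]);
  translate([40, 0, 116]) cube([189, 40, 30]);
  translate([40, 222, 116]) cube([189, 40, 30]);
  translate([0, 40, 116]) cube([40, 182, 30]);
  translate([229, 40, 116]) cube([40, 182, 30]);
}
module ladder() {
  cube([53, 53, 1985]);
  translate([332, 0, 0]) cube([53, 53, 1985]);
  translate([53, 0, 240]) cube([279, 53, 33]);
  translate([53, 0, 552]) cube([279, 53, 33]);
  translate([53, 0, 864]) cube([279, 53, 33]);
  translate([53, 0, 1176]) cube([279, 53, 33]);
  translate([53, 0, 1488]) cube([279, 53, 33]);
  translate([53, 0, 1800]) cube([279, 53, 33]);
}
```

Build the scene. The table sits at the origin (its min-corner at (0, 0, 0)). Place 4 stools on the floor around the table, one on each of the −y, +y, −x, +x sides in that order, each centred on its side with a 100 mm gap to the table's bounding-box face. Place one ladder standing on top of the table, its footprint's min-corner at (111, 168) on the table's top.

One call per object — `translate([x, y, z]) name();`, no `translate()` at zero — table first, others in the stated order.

table();
translate([235, -362, 0]) stool();
translate([235, 638, 0]) stool();
translate([-369, 138, 0]) stool();
translate([839, 138, 0]) stool();
translate([111, 168, 764]) ladder();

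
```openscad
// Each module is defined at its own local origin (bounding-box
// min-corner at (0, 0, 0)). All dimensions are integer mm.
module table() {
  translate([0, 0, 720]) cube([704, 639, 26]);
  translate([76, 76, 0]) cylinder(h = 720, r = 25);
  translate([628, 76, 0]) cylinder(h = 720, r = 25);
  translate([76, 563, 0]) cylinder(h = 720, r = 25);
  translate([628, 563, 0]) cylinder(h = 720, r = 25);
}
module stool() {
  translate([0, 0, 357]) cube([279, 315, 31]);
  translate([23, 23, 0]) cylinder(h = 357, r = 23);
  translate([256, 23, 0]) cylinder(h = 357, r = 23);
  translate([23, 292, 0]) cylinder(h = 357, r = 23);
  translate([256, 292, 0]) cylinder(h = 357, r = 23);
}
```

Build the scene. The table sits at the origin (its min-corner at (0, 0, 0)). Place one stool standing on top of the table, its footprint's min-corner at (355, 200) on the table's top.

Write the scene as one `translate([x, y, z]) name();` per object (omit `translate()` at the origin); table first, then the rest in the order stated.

table();
translate([355, 200, 746]) stool();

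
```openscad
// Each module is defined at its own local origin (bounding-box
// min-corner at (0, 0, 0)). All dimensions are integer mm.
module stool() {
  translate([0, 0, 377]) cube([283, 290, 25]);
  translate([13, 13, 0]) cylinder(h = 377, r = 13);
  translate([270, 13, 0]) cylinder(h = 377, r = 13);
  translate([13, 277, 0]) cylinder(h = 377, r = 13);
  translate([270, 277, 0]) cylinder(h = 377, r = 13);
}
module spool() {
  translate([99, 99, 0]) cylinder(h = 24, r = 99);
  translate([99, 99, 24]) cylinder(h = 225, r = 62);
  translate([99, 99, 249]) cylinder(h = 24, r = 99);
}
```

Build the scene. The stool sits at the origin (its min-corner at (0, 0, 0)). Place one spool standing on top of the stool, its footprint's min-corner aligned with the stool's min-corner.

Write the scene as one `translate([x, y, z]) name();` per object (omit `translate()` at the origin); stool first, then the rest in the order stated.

stool();
translate([0, 0, 402]) spool();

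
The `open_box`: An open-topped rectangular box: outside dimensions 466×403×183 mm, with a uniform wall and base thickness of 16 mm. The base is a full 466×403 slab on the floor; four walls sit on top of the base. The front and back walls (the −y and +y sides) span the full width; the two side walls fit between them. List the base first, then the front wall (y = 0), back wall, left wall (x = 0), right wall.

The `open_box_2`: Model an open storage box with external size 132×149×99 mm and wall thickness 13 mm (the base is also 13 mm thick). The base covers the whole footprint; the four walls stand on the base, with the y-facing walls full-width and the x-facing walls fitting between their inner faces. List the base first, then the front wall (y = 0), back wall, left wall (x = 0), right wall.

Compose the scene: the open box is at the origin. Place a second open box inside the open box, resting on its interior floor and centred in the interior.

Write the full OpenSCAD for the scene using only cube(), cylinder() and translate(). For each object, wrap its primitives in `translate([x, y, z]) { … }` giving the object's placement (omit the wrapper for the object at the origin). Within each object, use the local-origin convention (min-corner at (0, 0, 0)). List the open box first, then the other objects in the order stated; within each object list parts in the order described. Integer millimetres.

cube([466, 403, 16]);
translate([0, 0, 16]) cube([466, 16, 167]);
translate([0, 387, 16]) cube([466, 16, 167]);
translate([0, 16, 16]) cube([16, 371, 167]);
translate([450, 16, 16]) cube([16, 371, 167]);
translate([167, 127, 16]) {
  cube([132, 149, 13]);
  translate([0, 0, 13]) cube([132, 13, 86]);
  translate([0, 136, 13]) cube([132, 13, 86]);
  translate([0, 13, 13]) cube([13, 123, 86]);
  translate([119, 13, 13]) cube([13, 123, 86]);
}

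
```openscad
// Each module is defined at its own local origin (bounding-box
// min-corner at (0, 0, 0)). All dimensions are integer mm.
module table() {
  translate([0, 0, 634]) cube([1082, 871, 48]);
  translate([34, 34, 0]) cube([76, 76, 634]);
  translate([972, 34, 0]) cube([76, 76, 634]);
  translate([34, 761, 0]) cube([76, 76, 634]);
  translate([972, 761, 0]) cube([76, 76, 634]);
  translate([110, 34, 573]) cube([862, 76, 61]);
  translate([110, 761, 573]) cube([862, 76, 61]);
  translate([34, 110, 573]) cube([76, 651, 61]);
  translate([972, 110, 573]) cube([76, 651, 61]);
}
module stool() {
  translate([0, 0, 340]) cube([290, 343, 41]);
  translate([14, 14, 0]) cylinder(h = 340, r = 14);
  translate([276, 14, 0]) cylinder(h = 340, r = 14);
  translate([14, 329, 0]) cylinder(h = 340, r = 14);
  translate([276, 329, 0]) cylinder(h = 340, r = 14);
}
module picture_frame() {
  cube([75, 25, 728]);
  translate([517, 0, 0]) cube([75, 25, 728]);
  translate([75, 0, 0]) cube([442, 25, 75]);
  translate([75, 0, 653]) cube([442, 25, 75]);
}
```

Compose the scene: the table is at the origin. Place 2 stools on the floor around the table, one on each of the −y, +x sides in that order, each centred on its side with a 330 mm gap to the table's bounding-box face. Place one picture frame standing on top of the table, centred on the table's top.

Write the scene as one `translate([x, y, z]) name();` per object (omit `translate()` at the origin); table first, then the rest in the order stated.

table();
translate([396, -673, 0]) stool();
translate([1412, 264, 0]) stool();
translate([245, 423, 682]) picture_frame();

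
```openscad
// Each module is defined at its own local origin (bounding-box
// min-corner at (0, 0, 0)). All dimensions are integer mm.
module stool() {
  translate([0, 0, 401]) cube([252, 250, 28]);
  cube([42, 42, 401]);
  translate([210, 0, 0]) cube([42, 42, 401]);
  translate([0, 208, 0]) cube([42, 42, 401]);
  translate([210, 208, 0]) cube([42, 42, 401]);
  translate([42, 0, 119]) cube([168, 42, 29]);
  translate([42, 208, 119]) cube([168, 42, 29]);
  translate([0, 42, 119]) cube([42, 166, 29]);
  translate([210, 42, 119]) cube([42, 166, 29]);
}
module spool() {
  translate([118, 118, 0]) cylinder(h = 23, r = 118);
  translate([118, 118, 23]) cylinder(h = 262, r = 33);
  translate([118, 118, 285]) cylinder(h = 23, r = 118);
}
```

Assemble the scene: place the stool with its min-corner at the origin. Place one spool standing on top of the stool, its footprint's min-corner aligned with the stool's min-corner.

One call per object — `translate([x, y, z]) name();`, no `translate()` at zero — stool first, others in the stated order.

stool();
translate([0, 0, 429]) spool();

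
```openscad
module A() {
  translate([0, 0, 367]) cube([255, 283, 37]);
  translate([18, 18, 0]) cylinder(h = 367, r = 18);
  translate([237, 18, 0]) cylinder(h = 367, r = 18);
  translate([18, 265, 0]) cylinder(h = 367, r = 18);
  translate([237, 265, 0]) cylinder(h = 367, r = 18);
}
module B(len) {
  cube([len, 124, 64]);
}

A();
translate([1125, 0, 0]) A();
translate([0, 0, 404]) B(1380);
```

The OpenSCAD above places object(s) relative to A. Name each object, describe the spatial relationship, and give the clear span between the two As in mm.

A is a stool. B is a beam. A beam spans the tops of two stools. The clear span between the two stools is 870 mm.

Second stool starts at x = 1125; first ends at x = 255; clear span = 1125 − 255 = 870 mm.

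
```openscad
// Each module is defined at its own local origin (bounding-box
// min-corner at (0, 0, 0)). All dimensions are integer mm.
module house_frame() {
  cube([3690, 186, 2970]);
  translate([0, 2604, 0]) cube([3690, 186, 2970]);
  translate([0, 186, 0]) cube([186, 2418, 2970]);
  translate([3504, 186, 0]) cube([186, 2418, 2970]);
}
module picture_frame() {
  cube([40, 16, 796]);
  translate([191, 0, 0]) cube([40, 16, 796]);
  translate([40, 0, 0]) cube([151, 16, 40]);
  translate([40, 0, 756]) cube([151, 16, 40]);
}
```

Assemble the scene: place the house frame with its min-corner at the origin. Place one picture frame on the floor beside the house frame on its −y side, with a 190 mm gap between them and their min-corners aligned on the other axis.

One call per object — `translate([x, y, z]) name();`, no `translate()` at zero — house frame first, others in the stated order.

house_frame();
translate([0, -206, 0]) picture_frame();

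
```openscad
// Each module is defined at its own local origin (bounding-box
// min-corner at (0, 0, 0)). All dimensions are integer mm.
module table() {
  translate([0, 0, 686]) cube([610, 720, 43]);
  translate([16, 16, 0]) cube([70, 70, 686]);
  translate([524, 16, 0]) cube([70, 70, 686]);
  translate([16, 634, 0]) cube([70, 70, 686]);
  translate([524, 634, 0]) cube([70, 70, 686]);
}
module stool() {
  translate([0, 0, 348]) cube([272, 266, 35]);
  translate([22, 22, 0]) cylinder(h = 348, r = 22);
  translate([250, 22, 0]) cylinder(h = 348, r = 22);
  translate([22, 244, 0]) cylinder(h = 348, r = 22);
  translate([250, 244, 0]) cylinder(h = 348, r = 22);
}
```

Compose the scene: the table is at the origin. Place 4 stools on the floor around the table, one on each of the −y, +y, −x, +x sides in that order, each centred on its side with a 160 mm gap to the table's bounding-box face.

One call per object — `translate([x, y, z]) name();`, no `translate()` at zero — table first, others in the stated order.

table();
translate([169, -426, 0]) stool();
translate([169, 880, 0]) stool();
translate([-432, 227, 0]) stool();
translate([770, 227, 0]) stool();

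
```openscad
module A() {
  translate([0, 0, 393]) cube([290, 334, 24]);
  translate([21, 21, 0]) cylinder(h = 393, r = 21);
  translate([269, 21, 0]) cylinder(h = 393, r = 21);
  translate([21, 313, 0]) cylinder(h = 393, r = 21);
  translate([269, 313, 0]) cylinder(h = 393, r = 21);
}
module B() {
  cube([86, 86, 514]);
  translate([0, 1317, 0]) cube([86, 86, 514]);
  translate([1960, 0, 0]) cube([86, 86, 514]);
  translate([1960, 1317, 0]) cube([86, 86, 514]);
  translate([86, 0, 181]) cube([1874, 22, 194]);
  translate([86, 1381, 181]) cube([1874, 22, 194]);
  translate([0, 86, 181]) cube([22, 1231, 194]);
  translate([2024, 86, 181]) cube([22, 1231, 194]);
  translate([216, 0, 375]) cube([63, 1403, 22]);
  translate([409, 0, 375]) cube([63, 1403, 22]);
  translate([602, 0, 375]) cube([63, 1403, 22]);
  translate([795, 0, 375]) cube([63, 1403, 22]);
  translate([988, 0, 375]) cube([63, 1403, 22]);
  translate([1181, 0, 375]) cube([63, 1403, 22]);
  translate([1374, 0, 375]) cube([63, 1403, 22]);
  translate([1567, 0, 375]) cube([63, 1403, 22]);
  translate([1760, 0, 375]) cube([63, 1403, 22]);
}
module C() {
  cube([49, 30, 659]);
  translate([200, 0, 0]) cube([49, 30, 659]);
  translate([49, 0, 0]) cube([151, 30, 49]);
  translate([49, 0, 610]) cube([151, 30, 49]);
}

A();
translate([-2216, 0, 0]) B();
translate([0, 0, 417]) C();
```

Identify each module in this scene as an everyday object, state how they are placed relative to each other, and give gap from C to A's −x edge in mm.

The picture frame's min-x is at 0; the stool's min-x is 0; gap = 0 mm.

A is a stool. B is a bed frame. C is a picture frame. The bed frame is on the floor beside the stool on its −x side. The picture frame is on top of the stool. The gap from the picture frame to the stool's −x edge is 0 mm.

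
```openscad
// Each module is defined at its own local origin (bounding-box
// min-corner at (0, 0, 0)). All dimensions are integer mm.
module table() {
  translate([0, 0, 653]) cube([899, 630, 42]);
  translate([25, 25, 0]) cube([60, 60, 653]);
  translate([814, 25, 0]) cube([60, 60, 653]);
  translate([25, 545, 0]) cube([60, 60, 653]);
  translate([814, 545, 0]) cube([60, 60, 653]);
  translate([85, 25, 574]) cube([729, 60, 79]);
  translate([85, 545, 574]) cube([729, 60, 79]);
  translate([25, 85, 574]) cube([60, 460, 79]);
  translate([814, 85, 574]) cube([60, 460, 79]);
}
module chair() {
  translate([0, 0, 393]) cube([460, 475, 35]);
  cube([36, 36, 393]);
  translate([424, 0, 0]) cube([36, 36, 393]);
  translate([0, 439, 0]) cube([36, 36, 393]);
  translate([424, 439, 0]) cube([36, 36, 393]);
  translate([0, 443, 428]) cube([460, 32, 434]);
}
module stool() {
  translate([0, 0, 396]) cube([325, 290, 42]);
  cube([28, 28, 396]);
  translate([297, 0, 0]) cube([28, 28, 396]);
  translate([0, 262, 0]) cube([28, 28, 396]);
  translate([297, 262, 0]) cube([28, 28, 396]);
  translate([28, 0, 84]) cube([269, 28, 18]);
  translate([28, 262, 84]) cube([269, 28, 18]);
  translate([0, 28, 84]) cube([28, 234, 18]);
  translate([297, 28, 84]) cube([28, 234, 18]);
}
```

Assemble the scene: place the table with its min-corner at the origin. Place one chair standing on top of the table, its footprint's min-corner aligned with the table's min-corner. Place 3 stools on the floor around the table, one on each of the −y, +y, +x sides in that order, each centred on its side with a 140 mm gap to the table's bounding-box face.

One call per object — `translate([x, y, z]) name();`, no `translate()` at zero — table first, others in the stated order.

table();
translate([0, 0, 695]) chair();
translate([287, -430, 0]) stool();
translate([287, 770, 0]) stool();
translate([1039, 170, 0]) stool();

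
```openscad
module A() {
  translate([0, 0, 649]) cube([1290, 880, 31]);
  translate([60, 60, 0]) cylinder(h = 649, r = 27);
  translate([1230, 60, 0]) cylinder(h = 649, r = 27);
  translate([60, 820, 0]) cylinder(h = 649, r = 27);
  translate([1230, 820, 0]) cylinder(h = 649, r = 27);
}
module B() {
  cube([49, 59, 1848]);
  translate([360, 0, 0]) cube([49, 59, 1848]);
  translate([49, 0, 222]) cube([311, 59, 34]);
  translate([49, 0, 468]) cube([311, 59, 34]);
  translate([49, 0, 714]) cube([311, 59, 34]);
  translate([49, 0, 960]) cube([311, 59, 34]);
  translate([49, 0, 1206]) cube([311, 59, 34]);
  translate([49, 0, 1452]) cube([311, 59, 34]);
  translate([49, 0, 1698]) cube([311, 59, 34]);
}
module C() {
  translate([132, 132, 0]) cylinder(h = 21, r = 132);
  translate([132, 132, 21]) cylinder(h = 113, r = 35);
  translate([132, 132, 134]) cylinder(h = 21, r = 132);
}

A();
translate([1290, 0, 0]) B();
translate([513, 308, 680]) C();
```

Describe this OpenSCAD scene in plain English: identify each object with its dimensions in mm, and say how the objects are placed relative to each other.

A is a table with a 1290×880 mm rectangular top, 31 mm thick, top surface at z = 680 mm, supported by four round legs of 54 mm diameter, each leg's bounding box inset 33 mm from the nearest pair of top edges, running from the floor.

B is a wooden ladder with two side rails of 49×59 mm section and 1848 mm height, set 409 mm apart overall. Between them run 7 rectangular rungs (59 mm deep, 34 mm thick), front faces flush with the rails' −y face. The bottom of the first rung is 222 mm above the floor and each subsequent rung is 246 mm higher than the one below.

C is a spool: two coaxial disc flanges of radius 132 mm and thickness 21 mm, joined by a core cylinder of radius 35 mm and height 113 mm. The lower flange rests on z = 0 and the three cylinders share a vertical axis.

The ladder is against the table's +x side, with their −y faces flush. The spool is on top of the table, centred.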